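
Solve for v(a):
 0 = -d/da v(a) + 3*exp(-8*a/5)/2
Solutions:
 v(a) = C1 - 15*exp(-8*a/5)/16


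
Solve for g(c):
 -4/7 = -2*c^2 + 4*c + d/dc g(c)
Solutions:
 g(c) = C1 + 2*c^3/3 - 2*c^2 - 4*c/7


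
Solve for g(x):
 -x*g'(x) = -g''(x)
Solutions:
 g(x) = C1 + C2*erfi(sqrt(2)*x/2)


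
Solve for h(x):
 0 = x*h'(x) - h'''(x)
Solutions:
 h(x) = C1 + Integral(C2*airyai(x) + C3*airybi(x), x)


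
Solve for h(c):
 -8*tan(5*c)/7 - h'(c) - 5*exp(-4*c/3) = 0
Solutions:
 h(c) = C1 - 4*log(tan(5*c)^2 + 1)/35 + 15*exp(-4*c/3)/4


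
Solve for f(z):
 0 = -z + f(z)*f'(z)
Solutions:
 f(z) = -sqrt(C1 + z^2)
 f(z) = sqrt(C1 + z^2)


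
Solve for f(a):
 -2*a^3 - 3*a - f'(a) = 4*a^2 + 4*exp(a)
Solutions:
 f(a) = C1 - a^4/2 - 4*a^3/3 - 3*a^2/2 - 4*exp(a)


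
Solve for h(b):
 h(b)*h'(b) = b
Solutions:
 h(b) = -sqrt(C1 + b^2)
 h(b) = sqrt(C1 + b^2)


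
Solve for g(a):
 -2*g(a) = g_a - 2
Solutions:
 g(a) = C1*exp(-2*a) + 1


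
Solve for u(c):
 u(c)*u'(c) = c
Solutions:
 u(c) = -sqrt(C1 + c^2)
 u(c) = sqrt(C1 + c^2)


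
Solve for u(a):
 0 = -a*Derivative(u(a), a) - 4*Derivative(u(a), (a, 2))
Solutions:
 u(a) = C1 + C2*erf(sqrt(2)*a/4)


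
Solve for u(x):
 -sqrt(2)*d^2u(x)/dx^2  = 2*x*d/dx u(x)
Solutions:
 u(x) = C1 + C2*erf(2^(3/4)*x/2)


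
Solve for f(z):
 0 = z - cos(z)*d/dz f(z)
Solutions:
 f(z) = C1 + Integral(z/cos(z), z)


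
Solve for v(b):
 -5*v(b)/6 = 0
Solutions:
 v(b) = 0


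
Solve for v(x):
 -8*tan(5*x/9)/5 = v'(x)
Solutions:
 v(x) = C1 + 72*log(cos(5*x/9))/25


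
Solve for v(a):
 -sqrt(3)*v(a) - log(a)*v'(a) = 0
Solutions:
 v(a) = C1*exp(-sqrt(3)*li(a))


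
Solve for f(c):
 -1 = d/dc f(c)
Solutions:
 f(c) = C1 - c


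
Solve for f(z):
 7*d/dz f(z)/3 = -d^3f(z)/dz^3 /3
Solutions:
 f(z) = C1 + C2*sin(sqrt(7)*z) + C3*cos(sqrt(7)*z)


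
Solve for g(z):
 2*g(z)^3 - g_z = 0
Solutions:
 g(z) = -sqrt(2)*sqrt(-1/(C1 + 2*z))/2
 g(z) = sqrt(2)*sqrt(-1/(C1 + 2*z))/2


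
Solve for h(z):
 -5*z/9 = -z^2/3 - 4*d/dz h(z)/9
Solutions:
 h(z) = C1 - z^3/4 + 5*z^2/8


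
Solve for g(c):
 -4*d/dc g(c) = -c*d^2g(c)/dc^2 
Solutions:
 g(c) = C1 + C2*c^5


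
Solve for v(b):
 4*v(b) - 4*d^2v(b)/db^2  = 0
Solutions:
 v(b) = C1*exp(-b) + C2*exp(b)


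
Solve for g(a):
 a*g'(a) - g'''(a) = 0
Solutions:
 g(a) = C1 + Integral(C2*airyai(a) + C3*airybi(a), a)


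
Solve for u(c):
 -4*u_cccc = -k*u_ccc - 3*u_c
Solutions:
 u(c) = C1 + C2*exp(c*(-k^2/(-k^3 + sqrt(-k^6 + (k^3 + 648)^2) - 648)^(1/3) + k - (-k^3 + sqrt(-k^6 + (k^3 + 648)^2) - 648)^(1/3))/12) + C3*exp(c*(-4*k^2/((-1 + sqrt(3)*I)*(-k^3 + sqrt(-k^6 + (k^3 + 648)^2) - 648)^(1/3)) + 2*k + (-k^3 + sqrt(-k^6 + (k^3 + 648)^2) - 648)^(1/3) - sqrt(3)*I*(-k^3 + sqrt(-k^6 + (k^3 + 648)^2) - 648)^(1/3))/24) + C4*exp(c*(4*k^2/((1 + sqrt(3)*I)*(-k^3 + sqrt(-k^6 + (k^3 + 648)^2) - 648)^(1/3)) + 2*k + (-k^3 + sqrt(-k^6 + (k^3 + 648)^2) - 648)^(1/3) + sqrt(3)*I*(-k^3 + sqrt(-k^6 + (k^3 + 648)^2) - 648)^(1/3))/24)


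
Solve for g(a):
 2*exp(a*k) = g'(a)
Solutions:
 g(a) = C1 + 2*exp(a*k)/k


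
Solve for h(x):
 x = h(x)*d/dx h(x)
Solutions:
 h(x) = -sqrt(C1 + x^2)
 h(x) = sqrt(C1 + x^2)


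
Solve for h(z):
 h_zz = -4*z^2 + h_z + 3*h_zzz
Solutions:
 h(z) = C1 + 4*z^3/3 + 4*z^2 - 16*z + (C2*sin(sqrt(11)*z/6) + C3*cos(sqrt(11)*z/6))*exp(z/6)


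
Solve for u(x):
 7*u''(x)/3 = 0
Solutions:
 u(x) = C1 + C2*x


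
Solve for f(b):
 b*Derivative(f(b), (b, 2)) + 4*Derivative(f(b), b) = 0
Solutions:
 f(b) = C1 + C2/b^3


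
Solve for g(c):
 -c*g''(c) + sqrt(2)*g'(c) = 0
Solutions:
 g(c) = C1 + C2*c^(1 + sqrt(2))


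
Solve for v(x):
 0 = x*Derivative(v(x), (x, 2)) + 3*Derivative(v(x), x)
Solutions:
 v(x) = C1 + C2/x^2


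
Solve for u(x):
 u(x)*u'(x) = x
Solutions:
 u(x) = -sqrt(C1 + x^2)
 u(x) = sqrt(C1 + x^2)


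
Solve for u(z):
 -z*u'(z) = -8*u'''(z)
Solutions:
 u(z) = C1 + Integral(C2*airyai(z/2) + C3*airybi(z/2), z)


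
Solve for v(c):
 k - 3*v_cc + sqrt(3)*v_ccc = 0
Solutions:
 v(c) = C1 + C2*c + C3*exp(sqrt(3)*c) + c^2*k/6


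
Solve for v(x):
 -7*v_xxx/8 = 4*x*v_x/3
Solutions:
 v(x) = C1 + Integral(C2*airyai(-2*42^(2/3)*x/21) + C3*airybi(-2*42^(2/3)*x/21), x)


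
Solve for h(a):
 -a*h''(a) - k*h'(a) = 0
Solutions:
 h(a) = C1 + a^(1 - re(k))*(C2*sin(log(a)*Abs(im(k))) + C3*cos(log(a)*im(k)))


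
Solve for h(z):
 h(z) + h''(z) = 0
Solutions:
 h(z) = C1*sin(z) + C2*cos(z)


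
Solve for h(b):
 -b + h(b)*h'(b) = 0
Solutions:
 h(b) = -sqrt(C1 + b^2)
 h(b) = sqrt(C1 + b^2)


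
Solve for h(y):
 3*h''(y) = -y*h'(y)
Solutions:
 h(y) = C1 + C2*erf(sqrt(6)*y/6)


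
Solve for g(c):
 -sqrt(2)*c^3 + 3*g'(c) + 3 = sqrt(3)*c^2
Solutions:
 g(c) = C1 + sqrt(2)*c^4/12 + sqrt(3)*c^3/9 - c


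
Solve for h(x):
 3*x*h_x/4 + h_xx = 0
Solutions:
 h(x) = C1 + C2*erf(sqrt(6)*x/4)


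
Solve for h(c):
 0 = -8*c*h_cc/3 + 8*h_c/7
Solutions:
 h(c) = C1 + C2*c^(10/7)


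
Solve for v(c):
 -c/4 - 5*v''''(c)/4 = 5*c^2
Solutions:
 v(c) = C1 + C2*c + C3*c^2 + C4*c^3 - c^6/90 - c^5/600


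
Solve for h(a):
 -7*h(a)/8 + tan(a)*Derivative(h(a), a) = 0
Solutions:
 h(a) = C1*sin(a)^(7/8)


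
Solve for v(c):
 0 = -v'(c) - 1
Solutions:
 v(c) = C1 - c


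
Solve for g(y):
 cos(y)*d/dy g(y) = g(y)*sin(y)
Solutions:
 g(y) = C1/cos(y)


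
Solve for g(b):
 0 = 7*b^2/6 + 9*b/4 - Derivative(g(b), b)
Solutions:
 g(b) = C1 + 7*b^3/18 + 9*b^2/8


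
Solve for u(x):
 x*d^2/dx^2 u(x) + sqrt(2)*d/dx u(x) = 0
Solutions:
 u(x) = C1 + C2*x^(1 - sqrt(2))


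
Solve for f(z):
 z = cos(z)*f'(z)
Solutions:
 f(z) = C1 + Integral(z/cos(z), z)


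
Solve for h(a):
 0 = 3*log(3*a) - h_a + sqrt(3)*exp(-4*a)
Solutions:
 h(a) = C1 + 3*a*log(a) + 3*a*(-1 + log(3)) - sqrt(3)*exp(-4*a)/4


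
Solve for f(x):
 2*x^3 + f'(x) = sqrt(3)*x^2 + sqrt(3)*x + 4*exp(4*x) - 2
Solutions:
 f(x) = C1 - x^4/2 + sqrt(3)*x^3/3 + sqrt(3)*x^2/2 - 2*x + exp(4*x)


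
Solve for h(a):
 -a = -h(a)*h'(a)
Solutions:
 h(a) = -sqrt(C1 + a^2)
 h(a) = sqrt(C1 + a^2)


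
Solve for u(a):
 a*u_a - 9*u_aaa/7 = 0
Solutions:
 u(a) = C1 + Integral(C2*airyai(21^(1/3)*a/3) + C3*airybi(21^(1/3)*a/3), a)


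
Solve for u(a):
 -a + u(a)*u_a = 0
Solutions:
 u(a) = -sqrt(C1 + a^2)
 u(a) = sqrt(C1 + a^2)


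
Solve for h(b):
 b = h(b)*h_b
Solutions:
 h(b) = -sqrt(C1 + b^2)
 h(b) = sqrt(C1 + b^2)


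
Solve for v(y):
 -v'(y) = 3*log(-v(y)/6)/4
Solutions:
 4*Integral(1/(log(-_y) - log(6)), (_y, v(y)))/3 = C1 - y


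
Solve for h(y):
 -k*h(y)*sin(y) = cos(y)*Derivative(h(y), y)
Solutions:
 h(y) = C1*exp(k*log(cos(y)))


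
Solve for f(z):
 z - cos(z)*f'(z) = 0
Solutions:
 f(z) = C1 + Integral(z/cos(z), z)


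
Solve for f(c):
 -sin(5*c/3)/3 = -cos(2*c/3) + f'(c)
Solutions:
 f(c) = C1 + 3*sin(2*c/3)/2 + cos(5*c/3)/5


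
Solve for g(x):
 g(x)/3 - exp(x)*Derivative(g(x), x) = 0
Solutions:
 g(x) = C1*exp(-exp(-x)/3)


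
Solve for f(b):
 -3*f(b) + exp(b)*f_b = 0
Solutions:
 f(b) = C1*exp(-3*exp(-b))


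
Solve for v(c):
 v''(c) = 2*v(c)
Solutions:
 v(c) = C1*exp(-sqrt(2)*c) + C2*exp(sqrt(2)*c)


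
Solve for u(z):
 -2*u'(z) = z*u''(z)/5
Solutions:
 u(z) = C1 + C2/z^9


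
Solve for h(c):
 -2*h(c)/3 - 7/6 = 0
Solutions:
 h(c) = -7/4


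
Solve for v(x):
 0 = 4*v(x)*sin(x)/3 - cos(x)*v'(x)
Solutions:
 v(x) = C1/cos(x)^(4/3)


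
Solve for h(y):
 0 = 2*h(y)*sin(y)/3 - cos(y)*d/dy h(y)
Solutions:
 h(y) = C1/cos(y)^(2/3)


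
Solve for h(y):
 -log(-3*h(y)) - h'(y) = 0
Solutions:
 Integral(1/(log(-_y) + log(3)), (_y, h(y))) = C1 - y


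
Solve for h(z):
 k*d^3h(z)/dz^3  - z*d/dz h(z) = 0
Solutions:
 h(z) = C1 + Integral(C2*airyai(z*(1/k)^(1/3)) + C3*airybi(z*(1/k)^(1/3)), z)


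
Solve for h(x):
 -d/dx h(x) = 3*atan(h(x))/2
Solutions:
 Integral(1/atan(_y), (_y, h(x))) = C1 - 3*x/2


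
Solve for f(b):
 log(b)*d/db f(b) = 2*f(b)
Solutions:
 f(b) = C1*exp(2*li(b))


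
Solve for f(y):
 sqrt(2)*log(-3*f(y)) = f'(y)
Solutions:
 -sqrt(2)*Integral(1/(log(-_y) + log(3)), (_y, f(y)))/2 = C1 - y


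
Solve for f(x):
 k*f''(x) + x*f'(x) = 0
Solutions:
 f(x) = C1 + C2*sqrt(k)*erf(sqrt(2)*x*sqrt(1/k)/2)


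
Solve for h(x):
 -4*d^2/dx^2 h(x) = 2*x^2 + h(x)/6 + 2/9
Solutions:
 h(x) = C1*sin(sqrt(6)*x/12) + C2*cos(sqrt(6)*x/12) - 12*x^2 + 1724/3


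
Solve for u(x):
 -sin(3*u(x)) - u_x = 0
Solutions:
 u(x) = -acos((-C1 - exp(6*x))/(C1 - exp(6*x)))/3 + 2*pi/3
 u(x) = acos((-C1 - exp(6*x))/(C1 - exp(6*x)))/3


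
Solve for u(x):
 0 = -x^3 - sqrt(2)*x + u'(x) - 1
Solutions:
 u(x) = C1 + x^4/4 + sqrt(2)*x^2/2 + x


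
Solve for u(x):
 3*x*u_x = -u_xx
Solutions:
 u(x) = C1 + C2*erf(sqrt(6)*x/2)


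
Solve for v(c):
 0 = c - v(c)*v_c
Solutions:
 v(c) = -sqrt(C1 + c^2)
 v(c) = sqrt(C1 + c^2)


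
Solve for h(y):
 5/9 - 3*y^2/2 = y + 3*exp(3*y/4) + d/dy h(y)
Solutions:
 h(y) = C1 - y^3/2 - y^2/2 + 5*y/9 - 4*exp(3*y/4)


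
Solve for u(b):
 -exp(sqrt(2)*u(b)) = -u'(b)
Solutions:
 u(b) = sqrt(2)*(2*log(-1/(C1 + b)) - log(2))/4


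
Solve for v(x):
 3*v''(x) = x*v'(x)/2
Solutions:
 v(x) = C1 + C2*erfi(sqrt(3)*x/6)


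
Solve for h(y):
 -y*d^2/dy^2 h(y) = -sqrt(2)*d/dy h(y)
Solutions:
 h(y) = C1 + C2*y^(1 + sqrt(2))


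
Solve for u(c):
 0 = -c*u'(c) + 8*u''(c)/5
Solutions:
 u(c) = C1 + C2*erfi(sqrt(5)*c/4)


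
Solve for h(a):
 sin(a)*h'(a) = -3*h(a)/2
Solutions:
 h(a) = C1*(cos(a) + 1)^(3/4)/(cos(a) - 1)^(3/4)


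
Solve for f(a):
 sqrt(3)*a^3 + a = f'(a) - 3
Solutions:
 f(a) = C1 + sqrt(3)*a^4/4 + a^2/2 + 3*a


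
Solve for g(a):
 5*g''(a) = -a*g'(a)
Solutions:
 g(a) = C1 + C2*erf(sqrt(10)*a/10)


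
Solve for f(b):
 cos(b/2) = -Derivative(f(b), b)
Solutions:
 f(b) = C1 - 2*sin(b/2)


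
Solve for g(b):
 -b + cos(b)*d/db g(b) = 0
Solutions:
 g(b) = C1 + Integral(b/cos(b), b)


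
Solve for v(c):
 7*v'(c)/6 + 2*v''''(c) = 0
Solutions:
 v(c) = C1 + C4*exp(c*(-126^(1/3) + 3*14^(1/3)*3^(2/3))/24)*sin(14^(1/3)*3^(1/6)*c/4) + C5*exp(c*(-126^(1/3) + 3*14^(1/3)*3^(2/3))/24)*cos(14^(1/3)*3^(1/6)*c/4) + C6*exp(-c*(126^(1/3) + 3*14^(1/3)*3^(2/3))/24) + (C2*sin(14^(1/3)*3^(1/6)*c/4) + C3*cos(14^(1/3)*3^(1/6)*c/4))*exp(126^(1/3)*c/12)


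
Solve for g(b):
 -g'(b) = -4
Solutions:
 g(b) = C1 + 4*b


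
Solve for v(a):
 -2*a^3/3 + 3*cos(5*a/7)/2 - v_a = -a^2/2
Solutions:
 v(a) = C1 - a^4/6 + a^3/6 + 21*sin(5*a/7)/10


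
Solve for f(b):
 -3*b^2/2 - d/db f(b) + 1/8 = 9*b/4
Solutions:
 f(b) = C1 - b^3/2 - 9*b^2/8 + b/8


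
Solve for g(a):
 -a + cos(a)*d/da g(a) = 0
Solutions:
 g(a) = C1 + Integral(a/cos(a), a)


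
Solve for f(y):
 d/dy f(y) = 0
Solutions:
 f(y) = C1


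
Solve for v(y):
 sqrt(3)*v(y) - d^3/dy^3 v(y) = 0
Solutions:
 v(y) = C3*exp(3^(1/6)*y) + (C1*sin(3^(2/3)*y/2) + C2*cos(3^(2/3)*y/2))*exp(-3^(1/6)*y/2)


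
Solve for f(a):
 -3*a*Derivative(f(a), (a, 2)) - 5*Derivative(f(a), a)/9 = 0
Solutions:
 f(a) = C1 + C2*a^(22/27)


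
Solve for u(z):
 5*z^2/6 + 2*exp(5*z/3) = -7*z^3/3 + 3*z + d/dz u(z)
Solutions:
 u(z) = C1 + 7*z^4/12 + 5*z^3/18 - 3*z^2/2 + 6*exp(5*z/3)/5


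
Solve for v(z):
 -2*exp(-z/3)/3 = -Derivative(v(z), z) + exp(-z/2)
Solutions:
 v(z) = C1 - 2*exp(-z/2) - 2*exp(-z/3)


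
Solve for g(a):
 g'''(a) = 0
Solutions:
 g(a) = C1 + C2*a + C3*a^2


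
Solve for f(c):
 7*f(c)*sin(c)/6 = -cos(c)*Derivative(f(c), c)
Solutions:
 f(c) = C1*cos(c)^(7/6)


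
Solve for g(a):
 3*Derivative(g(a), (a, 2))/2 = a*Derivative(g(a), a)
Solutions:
 g(a) = C1 + C2*erfi(sqrt(3)*a/3)


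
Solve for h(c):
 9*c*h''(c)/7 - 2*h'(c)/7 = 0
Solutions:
 h(c) = C1 + C2*c^(11/9)


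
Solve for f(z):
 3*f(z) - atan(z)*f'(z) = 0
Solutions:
 f(z) = C1*exp(3*Integral(1/atan(z), z))


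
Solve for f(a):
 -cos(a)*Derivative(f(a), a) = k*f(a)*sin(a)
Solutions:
 f(a) = C1*exp(k*log(cos(a)))


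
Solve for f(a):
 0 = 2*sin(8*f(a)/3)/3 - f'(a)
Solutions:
 -2*a/3 + 3*log(cos(8*f(a)/3) - 1)/16 - 3*log(cos(8*f(a)/3) + 1)/16 = C1


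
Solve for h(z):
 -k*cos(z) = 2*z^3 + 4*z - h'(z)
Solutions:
 h(z) = C1 + k*sin(z) + z^4/2 + 2*z^2


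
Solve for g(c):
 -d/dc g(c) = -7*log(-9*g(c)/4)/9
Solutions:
 -9*Integral(1/(log(-_y) - 2*log(2) + 2*log(3)), (_y, g(c)))/7 = C1 - c


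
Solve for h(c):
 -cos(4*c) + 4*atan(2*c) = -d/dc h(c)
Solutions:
 h(c) = C1 - 4*c*atan(2*c) + log(4*c^2 + 1) + sin(4*c)/4


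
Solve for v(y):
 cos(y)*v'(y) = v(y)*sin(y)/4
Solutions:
 v(y) = C1/cos(y)^(1/4)


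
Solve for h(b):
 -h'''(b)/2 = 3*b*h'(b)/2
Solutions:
 h(b) = C1 + Integral(C2*airyai(-3^(1/3)*b) + C3*airybi(-3^(1/3)*b), b)


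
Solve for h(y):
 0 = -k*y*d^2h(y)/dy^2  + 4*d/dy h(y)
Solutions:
 h(y) = C1 + y^(((re(k) + 4)*re(k) + im(k)^2)/(re(k)^2 + im(k)^2))*(C2*sin(4*log(y)*Abs(im(k))/(re(k)^2 + im(k)^2)) + C3*cos(4*log(y)*im(k)/(re(k)^2 + im(k)^2)))


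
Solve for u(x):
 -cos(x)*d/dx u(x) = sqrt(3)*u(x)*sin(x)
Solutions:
 u(x) = C1*cos(x)^(sqrt(3))


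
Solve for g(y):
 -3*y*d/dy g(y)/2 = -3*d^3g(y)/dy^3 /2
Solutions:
 g(y) = C1 + Integral(C2*airyai(y) + C3*airybi(y), y)


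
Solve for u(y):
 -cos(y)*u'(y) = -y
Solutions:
 u(y) = C1 + Integral(y/cos(y), y)


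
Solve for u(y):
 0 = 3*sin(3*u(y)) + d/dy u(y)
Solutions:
 u(y) = -acos((-C1 - exp(18*y))/(C1 - exp(18*y)))/3 + 2*pi/3
 u(y) = acos((-C1 - exp(18*y))/(C1 - exp(18*y)))/3


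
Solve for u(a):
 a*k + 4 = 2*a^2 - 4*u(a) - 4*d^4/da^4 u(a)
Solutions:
 u(a) = a^2/2 - a*k/4 + (C1*sin(sqrt(2)*a/2) + C2*cos(sqrt(2)*a/2))*exp(-sqrt(2)*a/2) + (C3*sin(sqrt(2)*a/2) + C4*cos(sqrt(2)*a/2))*exp(sqrt(2)*a/2) - 1


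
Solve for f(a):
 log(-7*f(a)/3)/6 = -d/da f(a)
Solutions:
 6*Integral(1/(log(-_y) - log(3) + log(7)), (_y, f(a))) = C1 - a


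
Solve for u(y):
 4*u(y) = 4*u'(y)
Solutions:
 u(y) = C1*exp(y)


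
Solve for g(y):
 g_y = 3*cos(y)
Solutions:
 g(y) = C1 + 3*sin(y)


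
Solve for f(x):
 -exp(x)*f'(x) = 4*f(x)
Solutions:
 f(x) = C1*exp(4*exp(-x))


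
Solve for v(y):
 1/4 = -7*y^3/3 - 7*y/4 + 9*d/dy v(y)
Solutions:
 v(y) = C1 + 7*y^4/108 + 7*y^2/72 + y/36


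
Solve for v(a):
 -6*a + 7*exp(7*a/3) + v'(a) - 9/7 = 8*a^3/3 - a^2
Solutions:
 v(a) = C1 + 2*a^4/3 - a^3/3 + 3*a^2 + 9*a/7 - 3*exp(7*a/3)


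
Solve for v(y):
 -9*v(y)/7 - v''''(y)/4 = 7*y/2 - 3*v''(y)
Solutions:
 v(y) = C1*exp(-y*sqrt(6 - 6*sqrt(42)/7)) + C2*exp(y*sqrt(6 - 6*sqrt(42)/7)) + C3*exp(-y*sqrt(6*sqrt(42)/7 + 6)) + C4*exp(y*sqrt(6*sqrt(42)/7 + 6)) - 49*y/18


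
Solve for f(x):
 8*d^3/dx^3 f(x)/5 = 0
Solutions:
 f(x) = C1 + C2*x + C3*x^2


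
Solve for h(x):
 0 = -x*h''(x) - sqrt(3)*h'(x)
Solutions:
 h(x) = C1 + C2*x^(1 - sqrt(3))


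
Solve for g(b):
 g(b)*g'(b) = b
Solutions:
 g(b) = -sqrt(C1 + b^2)
 g(b) = sqrt(C1 + b^2)


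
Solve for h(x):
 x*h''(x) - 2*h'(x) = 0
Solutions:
 h(x) = C1 + C2*x^3


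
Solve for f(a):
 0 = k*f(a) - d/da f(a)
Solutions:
 f(a) = C1*exp(a*k)


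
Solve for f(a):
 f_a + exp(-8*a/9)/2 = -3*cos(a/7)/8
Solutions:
 f(a) = C1 - 21*sin(a/7)/8 + 9*exp(-8*a/9)/16


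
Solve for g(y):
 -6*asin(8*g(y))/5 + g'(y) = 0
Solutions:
 Integral(1/asin(8*_y), (_y, g(y))) = C1 + 6*y/5


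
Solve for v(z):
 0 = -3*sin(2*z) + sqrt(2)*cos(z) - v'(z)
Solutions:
 v(z) = C1 + sqrt(2)*sin(z) + 3*cos(2*z)/2


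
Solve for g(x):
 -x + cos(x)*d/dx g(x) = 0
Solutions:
 g(x) = C1 + Integral(x/cos(x), x)


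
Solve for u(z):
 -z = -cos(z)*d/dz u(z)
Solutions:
 u(z) = C1 + Integral(z/cos(z), z)


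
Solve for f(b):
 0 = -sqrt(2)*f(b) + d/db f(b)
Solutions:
 f(b) = C1*exp(sqrt(2)*b)


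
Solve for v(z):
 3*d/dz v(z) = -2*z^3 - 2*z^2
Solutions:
 v(z) = C1 - z^4/6 - 2*z^3/9


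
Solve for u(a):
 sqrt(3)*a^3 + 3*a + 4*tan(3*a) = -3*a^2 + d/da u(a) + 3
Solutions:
 u(a) = C1 + sqrt(3)*a^4/4 + a^3 + 3*a^2/2 - 3*a - 4*log(cos(3*a))/3


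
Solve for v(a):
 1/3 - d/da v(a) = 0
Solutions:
 v(a) = C1 + a/3


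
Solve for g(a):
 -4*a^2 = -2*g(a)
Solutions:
 g(a) = 2*a^2


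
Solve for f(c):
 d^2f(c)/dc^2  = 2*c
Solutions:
 f(c) = C1 + C2*c + c^3/3


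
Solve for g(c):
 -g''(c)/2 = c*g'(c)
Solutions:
 g(c) = C1 + C2*erf(c)


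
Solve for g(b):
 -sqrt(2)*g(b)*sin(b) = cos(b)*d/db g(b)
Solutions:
 g(b) = C1*cos(b)^(sqrt(2))


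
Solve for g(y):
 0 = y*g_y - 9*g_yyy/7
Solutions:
 g(y) = C1 + Integral(C2*airyai(21^(1/3)*y/3) + C3*airybi(21^(1/3)*y/3), y)


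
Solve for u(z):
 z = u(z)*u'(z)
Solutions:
 u(z) = -sqrt(C1 + z^2)
 u(z) = sqrt(C1 + z^2)


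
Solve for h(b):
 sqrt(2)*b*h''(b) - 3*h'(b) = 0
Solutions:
 h(b) = C1 + C2*b^(1 + 3*sqrt(2)/2)


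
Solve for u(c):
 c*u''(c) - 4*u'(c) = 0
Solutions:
 u(c) = C1 + C2*c^5


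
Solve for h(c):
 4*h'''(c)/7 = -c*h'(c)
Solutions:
 h(c) = C1 + Integral(C2*airyai(-14^(1/3)*c/2) + C3*airybi(-14^(1/3)*c/2), c)


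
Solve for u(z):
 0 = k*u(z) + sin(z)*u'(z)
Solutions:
 u(z) = C1*exp(k*(-log(cos(z) - 1) + log(cos(z) + 1))/2)


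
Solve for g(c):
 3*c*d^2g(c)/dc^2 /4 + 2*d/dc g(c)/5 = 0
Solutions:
 g(c) = C1 + C2*c^(7/15)


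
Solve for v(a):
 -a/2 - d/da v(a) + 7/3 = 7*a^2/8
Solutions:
 v(a) = C1 - 7*a^3/24 - a^2/4 + 7*a/3


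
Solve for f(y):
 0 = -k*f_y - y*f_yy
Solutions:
 f(y) = C1 + y^(1 - re(k))*(C2*sin(log(y)*Abs(im(k))) + C3*cos(log(y)*im(k)))


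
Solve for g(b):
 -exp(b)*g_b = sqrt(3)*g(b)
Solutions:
 g(b) = C1*exp(sqrt(3)*exp(-b))


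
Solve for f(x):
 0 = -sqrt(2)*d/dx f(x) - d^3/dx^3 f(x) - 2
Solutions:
 f(x) = C1 + C2*sin(2^(1/4)*x) + C3*cos(2^(1/4)*x) - sqrt(2)*x


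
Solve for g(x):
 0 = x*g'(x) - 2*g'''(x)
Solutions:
 g(x) = C1 + Integral(C2*airyai(2^(2/3)*x/2) + C3*airybi(2^(2/3)*x/2), x)


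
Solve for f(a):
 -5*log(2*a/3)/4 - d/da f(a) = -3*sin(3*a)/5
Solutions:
 f(a) = C1 - 5*a*log(a)/4 - 5*a*log(2)/4 + 5*a/4 + 5*a*log(3)/4 - cos(3*a)/5


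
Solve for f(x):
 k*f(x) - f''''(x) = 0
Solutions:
 f(x) = C1*exp(-k^(1/4)*x) + C2*exp(k^(1/4)*x) + C3*exp(-I*k^(1/4)*x) + C4*exp(I*k^(1/4)*x)


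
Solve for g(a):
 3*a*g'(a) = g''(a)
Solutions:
 g(a) = C1 + C2*erfi(sqrt(6)*a/2)


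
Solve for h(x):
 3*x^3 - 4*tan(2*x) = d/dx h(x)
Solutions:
 h(x) = C1 + 3*x^4/4 + 2*log(cos(2*x))


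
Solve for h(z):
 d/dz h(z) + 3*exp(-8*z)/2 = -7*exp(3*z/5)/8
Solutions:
 h(z) = C1 - 35*exp(3*z/5)/24 + 3*exp(-8*z)/16


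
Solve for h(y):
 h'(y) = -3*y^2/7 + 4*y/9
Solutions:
 h(y) = C1 - y^3/7 + 2*y^2/9


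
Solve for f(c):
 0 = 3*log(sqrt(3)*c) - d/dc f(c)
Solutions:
 f(c) = C1 + 3*c*log(c) - 3*c + 3*c*log(3)/2


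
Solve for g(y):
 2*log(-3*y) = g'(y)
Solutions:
 g(y) = C1 + 2*y*log(-y) + 2*y*(-1 + log(3))


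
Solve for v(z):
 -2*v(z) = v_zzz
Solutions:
 v(z) = C3*exp(-2^(1/3)*z) + (C1*sin(2^(1/3)*sqrt(3)*z/2) + C2*cos(2^(1/3)*sqrt(3)*z/2))*exp(2^(1/3)*z/2)


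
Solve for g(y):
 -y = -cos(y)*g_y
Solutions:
 g(y) = C1 + Integral(y/cos(y), y)


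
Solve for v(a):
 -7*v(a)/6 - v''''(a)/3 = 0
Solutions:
 v(a) = (C1*sin(14^(1/4)*a/2) + C2*cos(14^(1/4)*a/2))*exp(-14^(1/4)*a/2) + (C3*sin(14^(1/4)*a/2) + C4*cos(14^(1/4)*a/2))*exp(14^(1/4)*a/2)


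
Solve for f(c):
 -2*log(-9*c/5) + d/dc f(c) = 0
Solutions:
 f(c) = C1 + 2*c*log(-c) + 2*c*(-log(5) - 1 + 2*log(3))


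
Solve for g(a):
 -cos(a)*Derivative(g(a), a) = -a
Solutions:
 g(a) = C1 + Integral(a/cos(a), a)


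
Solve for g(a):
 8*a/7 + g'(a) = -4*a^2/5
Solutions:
 g(a) = C1 - 4*a^3/15 - 4*a^2/7


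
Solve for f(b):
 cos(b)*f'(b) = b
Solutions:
 f(b) = C1 + Integral(b/cos(b), b)


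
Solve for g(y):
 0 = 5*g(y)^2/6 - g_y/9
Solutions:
 g(y) = -2/(C1 + 15*y)


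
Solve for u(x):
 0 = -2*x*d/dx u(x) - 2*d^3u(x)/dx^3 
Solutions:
 u(x) = C1 + Integral(C2*airyai(-x) + C3*airybi(-x), x)


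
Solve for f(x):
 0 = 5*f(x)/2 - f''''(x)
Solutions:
 f(x) = C1*exp(-2^(3/4)*5^(1/4)*x/2) + C2*exp(2^(3/4)*5^(1/4)*x/2) + C3*sin(2^(3/4)*5^(1/4)*x/2) + C4*cos(2^(3/4)*5^(1/4)*x/2)


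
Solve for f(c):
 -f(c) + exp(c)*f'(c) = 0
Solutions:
 f(c) = C1*exp(-exp(-c))


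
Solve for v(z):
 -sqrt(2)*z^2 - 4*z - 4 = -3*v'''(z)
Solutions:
 v(z) = C1 + C2*z + C3*z^2 + sqrt(2)*z^5/180 + z^4/18 + 2*z^3/9


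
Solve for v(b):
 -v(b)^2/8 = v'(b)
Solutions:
 v(b) = 8/(C1 + b)


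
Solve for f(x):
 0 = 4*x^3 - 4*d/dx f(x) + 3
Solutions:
 f(x) = C1 + x^4/4 + 3*x/4


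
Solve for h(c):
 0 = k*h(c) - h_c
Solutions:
 h(c) = C1*exp(c*k)


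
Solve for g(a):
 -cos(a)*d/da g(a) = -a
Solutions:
 g(a) = C1 + Integral(a/cos(a), a)


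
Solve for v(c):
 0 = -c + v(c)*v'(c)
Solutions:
 v(c) = -sqrt(C1 + c^2)
 v(c) = sqrt(C1 + c^2)


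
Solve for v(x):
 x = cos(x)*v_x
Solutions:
 v(x) = C1 + Integral(x/cos(x), x)


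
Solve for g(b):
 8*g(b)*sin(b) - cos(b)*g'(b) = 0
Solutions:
 g(b) = C1/cos(b)^8


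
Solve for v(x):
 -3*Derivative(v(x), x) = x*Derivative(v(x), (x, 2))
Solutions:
 v(x) = C1 + C2/x^2


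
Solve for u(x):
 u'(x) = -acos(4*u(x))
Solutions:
 Integral(1/acos(4*_y), (_y, u(x))) = C1 - x


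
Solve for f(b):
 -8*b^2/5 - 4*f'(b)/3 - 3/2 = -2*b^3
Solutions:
 f(b) = C1 + 3*b^4/8 - 2*b^3/5 - 9*b/8


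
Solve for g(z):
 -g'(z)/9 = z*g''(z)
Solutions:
 g(z) = C1 + C2*z^(8/9)


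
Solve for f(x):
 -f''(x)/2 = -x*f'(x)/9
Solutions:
 f(x) = C1 + C2*erfi(x/3)


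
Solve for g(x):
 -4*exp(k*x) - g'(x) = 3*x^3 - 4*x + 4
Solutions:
 g(x) = C1 - 3*x^4/4 + 2*x^2 - 4*x - 4*exp(k*x)/k


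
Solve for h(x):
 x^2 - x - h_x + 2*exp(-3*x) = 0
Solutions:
 h(x) = C1 + x^3/3 - x^2/2 - 2*exp(-3*x)/3


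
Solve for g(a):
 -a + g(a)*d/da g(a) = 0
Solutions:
 g(a) = -sqrt(C1 + a^2)
 g(a) = sqrt(C1 + a^2)


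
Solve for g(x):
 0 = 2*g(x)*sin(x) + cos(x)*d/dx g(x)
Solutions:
 g(x) = C1*cos(x)^2


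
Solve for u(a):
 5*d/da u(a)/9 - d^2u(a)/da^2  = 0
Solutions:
 u(a) = C1 + C2*exp(5*a/9)


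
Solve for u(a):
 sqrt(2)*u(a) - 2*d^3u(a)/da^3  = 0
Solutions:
 u(a) = C3*exp(2^(5/6)*a/2) + (C1*sin(2^(5/6)*sqrt(3)*a/4) + C2*cos(2^(5/6)*sqrt(3)*a/4))*exp(-2^(5/6)*a/4)


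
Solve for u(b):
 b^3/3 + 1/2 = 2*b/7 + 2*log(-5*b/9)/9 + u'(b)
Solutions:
 u(b) = C1 + b^4/12 - b^2/7 - 2*b*log(-b)/9 + b*(-4*log(5) + 8*log(3) + 13)/18


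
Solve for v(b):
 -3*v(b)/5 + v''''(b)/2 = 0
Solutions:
 v(b) = C1*exp(-5^(3/4)*6^(1/4)*b/5) + C2*exp(5^(3/4)*6^(1/4)*b/5) + C3*sin(5^(3/4)*6^(1/4)*b/5) + C4*cos(5^(3/4)*6^(1/4)*b/5)


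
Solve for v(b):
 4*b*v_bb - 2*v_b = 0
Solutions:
 v(b) = C1 + C2*b^(3/2)


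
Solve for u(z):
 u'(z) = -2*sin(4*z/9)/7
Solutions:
 u(z) = C1 + 9*cos(4*z/9)/14


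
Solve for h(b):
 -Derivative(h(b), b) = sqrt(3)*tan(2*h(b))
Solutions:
 h(b) = -asin(C1*exp(-2*sqrt(3)*b))/2 + pi/2
 h(b) = asin(C1*exp(-2*sqrt(3)*b))/2


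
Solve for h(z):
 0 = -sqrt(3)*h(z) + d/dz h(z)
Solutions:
 h(z) = C1*exp(sqrt(3)*z)


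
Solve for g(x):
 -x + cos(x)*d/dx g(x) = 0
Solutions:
 g(x) = C1 + Integral(x/cos(x), x)


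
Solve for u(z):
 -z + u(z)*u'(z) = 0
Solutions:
 u(z) = -sqrt(C1 + z^2)
 u(z) = sqrt(C1 + z^2)


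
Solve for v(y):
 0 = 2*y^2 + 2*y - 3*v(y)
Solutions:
 v(y) = 2*y*(y + 1)/3


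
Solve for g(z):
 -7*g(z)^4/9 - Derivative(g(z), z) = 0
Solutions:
 g(z) = 3^(1/3)*(1/(C1 + 7*z))^(1/3)
 g(z) = (-3^(1/3) - 3^(5/6)*I)*(1/(C1 + 7*z))^(1/3)/2
 g(z) = (-3^(1/3) + 3^(5/6)*I)*(1/(C1 + 7*z))^(1/3)/2


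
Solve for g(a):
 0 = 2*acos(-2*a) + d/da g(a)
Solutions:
 g(a) = C1 - 2*a*acos(-2*a) - sqrt(1 - 4*a^2)


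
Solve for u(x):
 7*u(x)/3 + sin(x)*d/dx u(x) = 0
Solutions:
 u(x) = C1*(cos(x) + 1)^(7/6)/(cos(x) - 1)^(7/6)


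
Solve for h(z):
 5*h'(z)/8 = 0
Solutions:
 h(z) = C1


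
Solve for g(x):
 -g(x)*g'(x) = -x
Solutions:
 g(x) = -sqrt(C1 + x^2)
 g(x) = sqrt(C1 + x^2)


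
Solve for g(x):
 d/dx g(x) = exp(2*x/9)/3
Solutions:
 g(x) = C1 + 3*exp(2*x/9)/2


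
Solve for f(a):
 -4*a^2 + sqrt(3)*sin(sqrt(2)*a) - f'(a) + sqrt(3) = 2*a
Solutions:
 f(a) = C1 - 4*a^3/3 - a^2 + sqrt(3)*a - sqrt(6)*cos(sqrt(2)*a)/2


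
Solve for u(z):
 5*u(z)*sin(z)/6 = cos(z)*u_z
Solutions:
 u(z) = C1/cos(z)^(5/6)


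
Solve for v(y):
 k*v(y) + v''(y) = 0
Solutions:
 v(y) = C1*exp(-y*sqrt(-k)) + C2*exp(y*sqrt(-k))


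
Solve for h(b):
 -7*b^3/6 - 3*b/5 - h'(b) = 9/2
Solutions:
 h(b) = C1 - 7*b^4/24 - 3*b^2/10 - 9*b/2


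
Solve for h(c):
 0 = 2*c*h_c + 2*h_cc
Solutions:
 h(c) = C1 + C2*erf(sqrt(2)*c/2)


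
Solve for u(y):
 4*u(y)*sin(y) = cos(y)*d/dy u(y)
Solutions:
 u(y) = C1/cos(y)^4


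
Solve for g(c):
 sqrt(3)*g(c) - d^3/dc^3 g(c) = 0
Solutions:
 g(c) = C3*exp(3^(1/6)*c) + (C1*sin(3^(2/3)*c/2) + C2*cos(3^(2/3)*c/2))*exp(-3^(1/6)*c/2)


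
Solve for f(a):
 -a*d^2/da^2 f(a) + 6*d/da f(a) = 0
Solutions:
 f(a) = C1 + C2*a^7


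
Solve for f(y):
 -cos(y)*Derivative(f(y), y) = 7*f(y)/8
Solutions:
 f(y) = C1*(sin(y) - 1)^(7/16)/(sin(y) + 1)^(7/16)


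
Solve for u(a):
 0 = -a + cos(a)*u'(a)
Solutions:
 u(a) = C1 + Integral(a/cos(a), a)


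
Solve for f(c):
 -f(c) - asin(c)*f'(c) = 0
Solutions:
 f(c) = C1*exp(-Integral(1/asin(c), c))


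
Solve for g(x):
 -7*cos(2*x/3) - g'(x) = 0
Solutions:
 g(x) = C1 - 21*sin(2*x/3)/2


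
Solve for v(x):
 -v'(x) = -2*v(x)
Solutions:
 v(x) = C1*exp(2*x)


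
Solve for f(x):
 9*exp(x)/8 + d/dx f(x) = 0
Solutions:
 f(x) = C1 - 9*exp(x)/8


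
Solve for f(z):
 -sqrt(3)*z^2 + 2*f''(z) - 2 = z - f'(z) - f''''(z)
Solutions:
 f(z) = C1 + C2*exp(6^(1/3)*z*(-4*3^(1/3)/(9 + sqrt(177))^(1/3) + 2^(1/3)*(9 + sqrt(177))^(1/3))/12)*sin(2^(1/3)*3^(1/6)*z*((9 + sqrt(177))^(-1/3) + 2^(1/3)*3^(2/3)*(9 + sqrt(177))^(1/3)/12)) + C3*exp(6^(1/3)*z*(-4*3^(1/3)/(9 + sqrt(177))^(1/3) + 2^(1/3)*(9 + sqrt(177))^(1/3))/12)*cos(2^(1/3)*3^(1/6)*z*((9 + sqrt(177))^(-1/3) + 2^(1/3)*3^(2/3)*(9 + sqrt(177))^(1/3)/12)) + C4*exp(-6^(1/3)*z*(-4*3^(1/3)/(9 + sqrt(177))^(1/3) + 2^(1/3)*(9 + sqrt(177))^(1/3))/6) + sqrt(3)*z^3/3 - 2*sqrt(3)*z^2 + z^2/2 + 8*sqrt(3)*z


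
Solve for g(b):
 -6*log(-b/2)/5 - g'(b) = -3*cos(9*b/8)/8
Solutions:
 g(b) = C1 - 6*b*log(-b)/5 + 6*b*log(2)/5 + 6*b/5 + sin(9*b/8)/3


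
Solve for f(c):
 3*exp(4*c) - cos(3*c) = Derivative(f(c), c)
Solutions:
 f(c) = C1 + 3*exp(4*c)/4 - sin(3*c)/3


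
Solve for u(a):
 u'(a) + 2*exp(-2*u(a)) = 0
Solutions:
 u(a) = log(-sqrt(C1 - 4*a))
 u(a) = log(C1 - 4*a)/2


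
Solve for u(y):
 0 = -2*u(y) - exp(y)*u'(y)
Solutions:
 u(y) = C1*exp(2*exp(-y))


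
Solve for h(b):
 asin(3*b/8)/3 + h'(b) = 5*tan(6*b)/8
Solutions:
 h(b) = C1 - b*asin(3*b/8)/3 - sqrt(64 - 9*b^2)/9 - 5*log(cos(6*b))/48


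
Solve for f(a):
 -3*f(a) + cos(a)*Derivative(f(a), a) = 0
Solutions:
 f(a) = C1*(sin(a) + 1)^(3/2)/(sin(a) - 1)^(3/2)


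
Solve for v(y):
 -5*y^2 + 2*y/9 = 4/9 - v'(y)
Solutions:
 v(y) = C1 + 5*y^3/3 - y^2/9 + 4*y/9


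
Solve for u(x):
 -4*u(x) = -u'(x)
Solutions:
 u(x) = C1*exp(4*x)


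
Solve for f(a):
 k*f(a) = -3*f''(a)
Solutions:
 f(a) = C1*exp(-sqrt(3)*a*sqrt(-k)/3) + C2*exp(sqrt(3)*a*sqrt(-k)/3)


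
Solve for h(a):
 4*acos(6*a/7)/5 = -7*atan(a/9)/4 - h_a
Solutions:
 h(a) = C1 - 4*a*acos(6*a/7)/5 - 7*a*atan(a/9)/4 + 2*sqrt(49 - 36*a^2)/15 + 63*log(a^2 + 81)/8


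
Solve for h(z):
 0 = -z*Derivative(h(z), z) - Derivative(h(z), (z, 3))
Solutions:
 h(z) = C1 + Integral(C2*airyai(-z) + C3*airybi(-z), z)


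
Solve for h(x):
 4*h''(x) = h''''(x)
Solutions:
 h(x) = C1 + C2*x + C3*exp(-2*x) + C4*exp(2*x)


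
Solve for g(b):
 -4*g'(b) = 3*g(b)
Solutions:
 g(b) = C1*exp(-3*b/4)


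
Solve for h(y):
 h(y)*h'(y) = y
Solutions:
 h(y) = -sqrt(C1 + y^2)
 h(y) = sqrt(C1 + y^2)


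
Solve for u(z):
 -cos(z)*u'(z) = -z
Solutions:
 u(z) = C1 + Integral(z/cos(z), z)


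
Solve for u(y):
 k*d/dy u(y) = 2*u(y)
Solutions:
 u(y) = C1*exp(2*y/k)


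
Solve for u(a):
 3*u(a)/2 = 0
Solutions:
 u(a) = 0


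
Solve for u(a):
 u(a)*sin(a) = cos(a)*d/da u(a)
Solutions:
 u(a) = C1/cos(a)


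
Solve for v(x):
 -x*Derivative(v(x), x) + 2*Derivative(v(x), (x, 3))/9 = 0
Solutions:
 v(x) = C1 + Integral(C2*airyai(6^(2/3)*x/2) + C3*airybi(6^(2/3)*x/2), x)


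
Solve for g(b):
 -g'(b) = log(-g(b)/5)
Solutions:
 Integral(1/(log(-_y) - log(5)), (_y, g(b))) = C1 - b


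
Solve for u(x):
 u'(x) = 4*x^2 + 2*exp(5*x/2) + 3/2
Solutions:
 u(x) = C1 + 4*x^3/3 + 3*x/2 + 4*exp(5*x/2)/5


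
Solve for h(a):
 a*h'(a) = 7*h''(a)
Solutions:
 h(a) = C1 + C2*erfi(sqrt(14)*a/14)


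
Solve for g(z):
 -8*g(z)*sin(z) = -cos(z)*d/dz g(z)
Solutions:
 g(z) = C1/cos(z)^8


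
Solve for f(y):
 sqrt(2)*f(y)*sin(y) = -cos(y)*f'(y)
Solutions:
 f(y) = C1*cos(y)^(sqrt(2))


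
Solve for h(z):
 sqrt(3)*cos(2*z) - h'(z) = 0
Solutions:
 h(z) = C1 + sqrt(3)*sin(2*z)/2


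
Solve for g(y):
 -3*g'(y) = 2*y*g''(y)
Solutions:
 g(y) = C1 + C2/sqrt(y)


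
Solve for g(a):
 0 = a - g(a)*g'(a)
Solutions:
 g(a) = -sqrt(C1 + a^2)
 g(a) = sqrt(C1 + a^2)


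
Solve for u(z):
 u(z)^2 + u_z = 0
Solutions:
 u(z) = 1/(C1 + z)


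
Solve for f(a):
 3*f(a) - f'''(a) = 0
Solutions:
 f(a) = C3*exp(3^(1/3)*a) + (C1*sin(3^(5/6)*a/2) + C2*cos(3^(5/6)*a/2))*exp(-3^(1/3)*a/2)


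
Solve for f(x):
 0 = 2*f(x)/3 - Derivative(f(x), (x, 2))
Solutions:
 f(x) = C1*exp(-sqrt(6)*x/3) + C2*exp(sqrt(6)*x/3)


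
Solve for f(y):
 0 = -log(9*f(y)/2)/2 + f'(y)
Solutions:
 2*Integral(1/(-log(_y) - 2*log(3) + log(2)), (_y, f(y))) = C1 - y


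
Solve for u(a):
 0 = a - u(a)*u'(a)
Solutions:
 u(a) = -sqrt(C1 + a^2)
 u(a) = sqrt(C1 + a^2)


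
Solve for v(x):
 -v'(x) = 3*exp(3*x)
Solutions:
 v(x) = C1 - exp(3*x)


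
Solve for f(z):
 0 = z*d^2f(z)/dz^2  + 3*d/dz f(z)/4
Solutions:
 f(z) = C1 + C2*z^(1/4)


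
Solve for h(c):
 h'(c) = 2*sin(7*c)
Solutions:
 h(c) = C1 - 2*cos(7*c)/7


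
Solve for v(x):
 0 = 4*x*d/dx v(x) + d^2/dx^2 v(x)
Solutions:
 v(x) = C1 + C2*erf(sqrt(2)*x)


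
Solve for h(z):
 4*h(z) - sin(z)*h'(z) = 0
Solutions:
 h(z) = C1*(cos(z)^2 - 2*cos(z) + 1)/(cos(z)^2 + 2*cos(z) + 1)


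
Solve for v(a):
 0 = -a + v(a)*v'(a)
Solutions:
 v(a) = -sqrt(C1 + a^2)
 v(a) = sqrt(C1 + a^2)


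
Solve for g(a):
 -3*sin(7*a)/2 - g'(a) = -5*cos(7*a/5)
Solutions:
 g(a) = C1 + 25*sin(7*a/5)/7 + 3*cos(7*a)/14


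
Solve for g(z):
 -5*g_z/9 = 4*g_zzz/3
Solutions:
 g(z) = C1 + C2*sin(sqrt(15)*z/6) + C3*cos(sqrt(15)*z/6)


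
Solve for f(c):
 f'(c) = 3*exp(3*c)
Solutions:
 f(c) = C1 + exp(3*c)


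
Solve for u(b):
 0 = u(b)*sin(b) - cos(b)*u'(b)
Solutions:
 u(b) = C1/cos(b)


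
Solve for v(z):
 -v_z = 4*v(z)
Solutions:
 v(z) = C1*exp(-4*z)


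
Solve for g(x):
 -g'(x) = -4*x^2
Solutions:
 g(x) = C1 + 4*x^3/3


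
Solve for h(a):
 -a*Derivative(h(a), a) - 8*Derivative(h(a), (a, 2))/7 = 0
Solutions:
 h(a) = C1 + C2*erf(sqrt(7)*a/4)


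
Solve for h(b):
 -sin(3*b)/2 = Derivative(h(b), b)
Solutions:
 h(b) = C1 + cos(3*b)/6


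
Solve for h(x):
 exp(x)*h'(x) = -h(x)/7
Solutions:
 h(x) = C1*exp(exp(-x)/7)


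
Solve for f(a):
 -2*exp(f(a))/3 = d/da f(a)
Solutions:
 f(a) = log(1/(C1 + 2*a)) + log(3)


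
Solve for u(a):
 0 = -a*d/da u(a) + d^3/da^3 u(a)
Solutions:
 u(a) = C1 + Integral(C2*airyai(a) + C3*airybi(a), a)


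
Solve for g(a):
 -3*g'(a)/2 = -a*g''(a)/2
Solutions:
 g(a) = C1 + C2*a^4


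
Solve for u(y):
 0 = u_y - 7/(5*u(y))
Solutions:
 u(y) = -sqrt(C1 + 70*y)/5
 u(y) = sqrt(C1 + 70*y)/5


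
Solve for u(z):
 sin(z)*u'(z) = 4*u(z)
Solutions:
 u(z) = C1*(cos(z)^2 - 2*cos(z) + 1)/(cos(z)^2 + 2*cos(z) + 1)


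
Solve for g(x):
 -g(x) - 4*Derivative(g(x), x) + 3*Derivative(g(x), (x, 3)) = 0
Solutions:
 g(x) = C1*exp(-x) + C2*exp(x*(3 - sqrt(21))/6) + C3*exp(x*(3 + sqrt(21))/6)


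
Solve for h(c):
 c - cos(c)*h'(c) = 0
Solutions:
 h(c) = C1 + Integral(c/cos(c), c)


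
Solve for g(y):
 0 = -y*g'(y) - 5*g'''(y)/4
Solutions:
 g(y) = C1 + Integral(C2*airyai(-10^(2/3)*y/5) + C3*airybi(-10^(2/3)*y/5), y)


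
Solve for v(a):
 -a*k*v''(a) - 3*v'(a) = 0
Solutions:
 v(a) = C1 + a^(((re(k) - 3)*re(k) + im(k)^2)/(re(k)^2 + im(k)^2))*(C2*sin(3*log(a)*Abs(im(k))/(re(k)^2 + im(k)^2)) + C3*cos(3*log(a)*im(k)/(re(k)^2 + im(k)^2)))


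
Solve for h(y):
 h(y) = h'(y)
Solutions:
 h(y) = C1*exp(y)


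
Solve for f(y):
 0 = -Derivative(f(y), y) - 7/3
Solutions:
 f(y) = C1 - 7*y/3


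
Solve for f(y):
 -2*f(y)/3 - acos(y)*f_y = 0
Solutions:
 f(y) = C1*exp(-2*Integral(1/acos(y), y)/3)


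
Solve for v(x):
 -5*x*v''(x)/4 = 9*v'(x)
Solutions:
 v(x) = C1 + C2/x^(31/5)


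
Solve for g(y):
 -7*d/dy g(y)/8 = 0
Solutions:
 g(y) = C1


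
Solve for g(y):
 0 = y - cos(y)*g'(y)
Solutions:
 g(y) = C1 + Integral(y/cos(y), y)


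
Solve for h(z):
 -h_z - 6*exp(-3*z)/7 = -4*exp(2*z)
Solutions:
 h(z) = C1 + 2*exp(2*z) + 2*exp(-3*z)/7


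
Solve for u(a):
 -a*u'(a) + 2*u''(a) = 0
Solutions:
 u(a) = C1 + C2*erfi(a/2)


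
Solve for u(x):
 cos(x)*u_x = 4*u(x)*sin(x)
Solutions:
 u(x) = C1/cos(x)^4


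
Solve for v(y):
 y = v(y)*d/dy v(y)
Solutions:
 v(y) = -sqrt(C1 + y^2)
 v(y) = sqrt(C1 + y^2)


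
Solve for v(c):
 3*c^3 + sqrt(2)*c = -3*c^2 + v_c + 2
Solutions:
 v(c) = C1 + 3*c^4/4 + c^3 + sqrt(2)*c^2/2 - 2*c


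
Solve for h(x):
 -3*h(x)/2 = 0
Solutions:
 h(x) = 0


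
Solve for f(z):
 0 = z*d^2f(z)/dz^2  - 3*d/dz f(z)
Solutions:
 f(z) = C1 + C2*z^4


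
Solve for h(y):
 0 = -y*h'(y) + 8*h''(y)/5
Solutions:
 h(y) = C1 + C2*erfi(sqrt(5)*y/4)


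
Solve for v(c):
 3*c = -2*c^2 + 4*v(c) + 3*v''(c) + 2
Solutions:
 v(c) = C1*sin(2*sqrt(3)*c/3) + C2*cos(2*sqrt(3)*c/3) + c^2/2 + 3*c/4 - 5/4


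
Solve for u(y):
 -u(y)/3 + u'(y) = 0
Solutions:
 u(y) = C1*exp(y/3)


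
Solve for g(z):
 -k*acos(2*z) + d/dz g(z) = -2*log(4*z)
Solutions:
 g(z) = C1 + k*(z*acos(2*z) - sqrt(1 - 4*z^2)/2) - 2*z*log(z) - 4*z*log(2) + 2*z


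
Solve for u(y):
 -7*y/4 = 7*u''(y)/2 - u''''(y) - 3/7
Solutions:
 u(y) = C1 + C2*y + C3*exp(-sqrt(14)*y/2) + C4*exp(sqrt(14)*y/2) - y^3/12 + 3*y^2/49


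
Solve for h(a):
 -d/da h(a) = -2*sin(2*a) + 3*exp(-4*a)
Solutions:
 h(a) = C1 - cos(2*a) + 3*exp(-4*a)/4


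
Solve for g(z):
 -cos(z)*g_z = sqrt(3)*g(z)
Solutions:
 g(z) = C1*(sin(z) - 1)^(sqrt(3)/2)/(sin(z) + 1)^(sqrt(3)/2)


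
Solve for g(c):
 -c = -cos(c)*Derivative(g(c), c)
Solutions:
 g(c) = C1 + Integral(c/cos(c), c)


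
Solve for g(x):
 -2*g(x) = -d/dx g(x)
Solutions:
 g(x) = C1*exp(2*x)


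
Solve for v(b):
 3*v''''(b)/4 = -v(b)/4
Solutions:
 v(b) = (C1*sin(sqrt(2)*3^(3/4)*b/6) + C2*cos(sqrt(2)*3^(3/4)*b/6))*exp(-sqrt(2)*3^(3/4)*b/6) + (C3*sin(sqrt(2)*3^(3/4)*b/6) + C4*cos(sqrt(2)*3^(3/4)*b/6))*exp(sqrt(2)*3^(3/4)*b/6)


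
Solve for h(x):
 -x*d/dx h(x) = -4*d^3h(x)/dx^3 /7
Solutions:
 h(x) = C1 + Integral(C2*airyai(14^(1/3)*x/2) + C3*airybi(14^(1/3)*x/2), x)


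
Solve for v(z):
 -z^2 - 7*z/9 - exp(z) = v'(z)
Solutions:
 v(z) = C1 - z^3/3 - 7*z^2/18 - exp(z)


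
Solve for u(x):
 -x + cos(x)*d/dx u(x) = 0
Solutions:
 u(x) = C1 + Integral(x/cos(x), x)


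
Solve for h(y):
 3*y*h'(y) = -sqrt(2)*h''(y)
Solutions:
 h(y) = C1 + C2*erf(2^(1/4)*sqrt(3)*y/2)


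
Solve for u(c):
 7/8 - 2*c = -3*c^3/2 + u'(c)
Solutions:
 u(c) = C1 + 3*c^4/8 - c^2 + 7*c/8


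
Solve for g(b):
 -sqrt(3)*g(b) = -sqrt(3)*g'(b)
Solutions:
 g(b) = C1*exp(b)


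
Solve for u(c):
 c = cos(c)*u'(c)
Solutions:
 u(c) = C1 + Integral(c/cos(c), c)


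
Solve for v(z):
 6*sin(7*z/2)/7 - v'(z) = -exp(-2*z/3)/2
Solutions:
 v(z) = C1 - 12*cos(7*z/2)/49 - 3*exp(-2*z/3)/4


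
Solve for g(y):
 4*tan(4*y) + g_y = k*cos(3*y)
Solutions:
 g(y) = C1 + k*sin(3*y)/3 + log(cos(4*y))


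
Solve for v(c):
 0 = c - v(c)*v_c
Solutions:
 v(c) = -sqrt(C1 + c^2)
 v(c) = sqrt(C1 + c^2)


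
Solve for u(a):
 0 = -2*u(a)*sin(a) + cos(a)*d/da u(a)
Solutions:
 u(a) = C1/cos(a)^2


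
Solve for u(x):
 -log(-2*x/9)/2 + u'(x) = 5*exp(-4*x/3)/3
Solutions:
 u(x) = C1 + x*log(-x)/2 + x*(-log(3) - 1/2 + log(2)/2) - 5*exp(-4*x/3)/4


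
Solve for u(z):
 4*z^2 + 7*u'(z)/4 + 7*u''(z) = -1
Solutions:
 u(z) = C1 + C2*exp(-z/4) - 16*z^3/21 + 64*z^2/7 - 516*z/7


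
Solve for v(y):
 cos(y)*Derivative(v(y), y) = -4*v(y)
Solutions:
 v(y) = C1*(sin(y)^2 - 2*sin(y) + 1)/(sin(y)^2 + 2*sin(y) + 1)


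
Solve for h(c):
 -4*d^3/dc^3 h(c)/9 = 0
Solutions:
 h(c) = C1 + C2*c + C3*c^2


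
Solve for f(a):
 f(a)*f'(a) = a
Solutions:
 f(a) = -sqrt(C1 + a^2)
 f(a) = sqrt(C1 + a^2)


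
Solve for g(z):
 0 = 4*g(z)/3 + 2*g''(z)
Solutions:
 g(z) = C1*sin(sqrt(6)*z/3) + C2*cos(sqrt(6)*z/3)


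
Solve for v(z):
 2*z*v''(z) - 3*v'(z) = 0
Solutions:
 v(z) = C1 + C2*z^(5/2)


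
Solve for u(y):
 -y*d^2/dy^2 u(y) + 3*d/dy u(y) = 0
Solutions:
 u(y) = C1 + C2*y^4


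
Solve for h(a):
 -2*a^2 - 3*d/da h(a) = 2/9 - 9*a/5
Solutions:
 h(a) = C1 - 2*a^3/9 + 3*a^2/10 - 2*a/27


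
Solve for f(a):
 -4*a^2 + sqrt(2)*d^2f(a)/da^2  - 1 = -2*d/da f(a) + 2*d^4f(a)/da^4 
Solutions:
 f(a) = C1 + C2*exp(-a*(2^(5/6)*3^(2/3)/(sqrt(3)*sqrt(27 - sqrt(2)) + 9)^(1/3) + 12^(1/3)*(sqrt(3)*sqrt(27 - sqrt(2)) + 9)^(1/3))/12)*sin(3^(1/6)*a*(-3*2^(5/6)/(sqrt(3)*sqrt(27 - sqrt(2)) + 9)^(1/3) + 6^(2/3)*(sqrt(3)*sqrt(27 - sqrt(2)) + 9)^(1/3))/12) + C3*exp(-a*(2^(5/6)*3^(2/3)/(sqrt(3)*sqrt(27 - sqrt(2)) + 9)^(1/3) + 12^(1/3)*(sqrt(3)*sqrt(27 - sqrt(2)) + 9)^(1/3))/12)*cos(3^(1/6)*a*(-3*2^(5/6)/(sqrt(3)*sqrt(27 - sqrt(2)) + 9)^(1/3) + 6^(2/3)*(sqrt(3)*sqrt(27 - sqrt(2)) + 9)^(1/3))/12) + C4*exp(a*(2^(5/6)*3^(2/3)/(sqrt(3)*sqrt(27 - sqrt(2)) + 9)^(1/3) + 12^(1/3)*(sqrt(3)*sqrt(27 - sqrt(2)) + 9)^(1/3))/6) + 2*a^3/3 - sqrt(2)*a^2 + 5*a/2


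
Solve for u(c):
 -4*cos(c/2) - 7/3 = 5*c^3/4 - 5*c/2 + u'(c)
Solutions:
 u(c) = C1 - 5*c^4/16 + 5*c^2/4 - 7*c/3 - 8*sin(c/2)


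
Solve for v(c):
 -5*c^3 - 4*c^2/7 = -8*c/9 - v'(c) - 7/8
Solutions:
 v(c) = C1 + 5*c^4/4 + 4*c^3/21 - 4*c^2/9 - 7*c/8


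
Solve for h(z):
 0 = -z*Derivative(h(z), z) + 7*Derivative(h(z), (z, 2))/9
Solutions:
 h(z) = C1 + C2*erfi(3*sqrt(14)*z/14)


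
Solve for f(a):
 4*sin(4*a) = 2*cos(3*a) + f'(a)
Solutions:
 f(a) = C1 - 2*sin(3*a)/3 - cos(4*a)


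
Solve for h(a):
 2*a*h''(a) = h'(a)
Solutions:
 h(a) = C1 + C2*a^(3/2)


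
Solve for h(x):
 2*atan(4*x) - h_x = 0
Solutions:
 h(x) = C1 + 2*x*atan(4*x) - log(16*x^2 + 1)/4


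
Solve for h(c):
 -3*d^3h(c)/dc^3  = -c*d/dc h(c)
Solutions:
 h(c) = C1 + Integral(C2*airyai(3^(2/3)*c/3) + C3*airybi(3^(2/3)*c/3), c)


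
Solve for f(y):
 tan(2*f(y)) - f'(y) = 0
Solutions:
 f(y) = -asin(C1*exp(2*y))/2 + pi/2
 f(y) = asin(C1*exp(2*y))/2
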